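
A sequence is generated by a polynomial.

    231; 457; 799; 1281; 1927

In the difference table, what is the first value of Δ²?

116

D1: 226, 342, 482, 646
D2: 116, 140, 164
D3: 24, 24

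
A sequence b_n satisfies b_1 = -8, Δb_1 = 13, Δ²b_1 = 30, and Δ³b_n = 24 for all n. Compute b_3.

48

Build the table forward from the leading diagonal:
Third differences: 24, 24, 24
Second differences: 30, 54, 78
First differences: 13, 43, 97
b: -8, 5, 48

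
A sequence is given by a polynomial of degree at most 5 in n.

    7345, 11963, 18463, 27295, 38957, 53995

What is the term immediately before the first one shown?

4207

Δ: 4618, 6500, 8832, 11662, 15038
Δ²: 1882, 2332, 2830, 3376
Δ³: 450, 498, 546
Δ⁴: 48, 48
The fourth differences are constant at 48.
Work back: 450 − 48 = 402;  1882 − 402 = 1480;  4618 − 1480 = 3138;  7345 − 3138 = 4207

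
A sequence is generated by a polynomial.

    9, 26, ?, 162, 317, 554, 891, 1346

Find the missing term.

71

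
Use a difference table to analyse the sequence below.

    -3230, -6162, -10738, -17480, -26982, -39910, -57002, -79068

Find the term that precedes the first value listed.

-1492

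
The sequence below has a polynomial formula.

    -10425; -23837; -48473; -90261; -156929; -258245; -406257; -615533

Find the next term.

First differences: -13412, -24636, -41788, -66668, -101316, -148012, -209276
Second differences: -11224, -17152, -24880, -34648, -46696, -61264
Third differences: -5928, -7728, -9768, -12048, -14568
Fourth differences: -1800, -2040, -2280, -2520
Fifth differences: -240, -240, -240
Constant fifth difference = -240, so extend:
-2520 − 240 = -2760;  -14568 − 2760 = -17328;  -61264 − 17328 = -78592;  -209276 − 78592 = -287868;  -615533 − 287868 = -903401

-903401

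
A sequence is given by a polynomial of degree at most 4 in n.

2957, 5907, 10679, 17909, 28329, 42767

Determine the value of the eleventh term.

210927

D1: 2950 , 4772 , 7230 , 10420 , 14438
D2: 1822 , 2458 , 3190 , 4018
D3: 636 , 732 , 828
D4: 96 , 96
The fourth differences are constant (96).
828 + 96 = 924;  4018 + 924 = 4942;  14438 + 4942 = 19380;  42767 + 19380 = 62147
924 + 96 = 1020;  4942 + 1020 = 5962;  19380 + 5962 = 25342;  62147 + 25342 = 87489
1020 + 96 = 1116;  5962 + 1116 = 7078;  25342 + 7078 = 32420;  87489 + 32420 = 119909
1116 + 96 = 1212;  7078 + 1212 = 8290;  32420 + 8290 = 40710;  119909 + 40710 = 160619
1212 + 96 = 1308;  8290 + 1308 = 9598;  40710 + 9598 = 50308;  160619 + 50308 = 210927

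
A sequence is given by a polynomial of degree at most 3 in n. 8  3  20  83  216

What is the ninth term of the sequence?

1928

Δ: -5, 17, 63, 133
Δ²: 22, 46, 70
Δ³: 24, 24
Third differences constant at 24.
70 + 24 = 94;  133 + 94 = 227;  216 + 227 = 443
94 + 24 = 118;  227 + 118 = 345;  443 + 345 = 788
118 + 24 = 142;  345 + 142 = 487;  788 + 487 = 1275
142 + 24 = 166;  487 + 166 = 653;  1275 + 653 = 1928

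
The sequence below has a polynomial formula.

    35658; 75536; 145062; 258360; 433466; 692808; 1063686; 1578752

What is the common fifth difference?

480

D1: 39878, 69526, 113298, 175106, 259342, 370878, 515066
D2: 29648, 43772, 61808, 84236, 111536, 144188
D3: 14124, 18036, 22428, 27300, 32652
D4: 3912, 4392, 4872, 5352
D5: 480, 480, 480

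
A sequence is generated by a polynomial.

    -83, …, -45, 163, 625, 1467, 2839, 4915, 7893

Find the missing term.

-101

Using the last 7 terms:
Δ: 208, 462, 842, 1372, 2076, 2978
Δ²: 254, 380, 530, 704, 902
Δ³: 126, 150, 174, 198
Δ⁴: 24, 24, 24
Constant fourth difference = 24.
Extend backward: 126 − 24 = 102;  254 − 102 = 152;  208 − 152 = 56;  -45 − 56 = -101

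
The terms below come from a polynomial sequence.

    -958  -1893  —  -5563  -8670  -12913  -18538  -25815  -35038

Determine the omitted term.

-3370

Using the last 6 terms:
Δ: -3107, -4243, -5625, -7277, -9223
Δ²: -1136, -1382, -1652, -1946
Δ³: -246, -270, -294
Δ⁴: -24, -24
Constant fourth difference = -24.
Extend backward: -246 + 24 = -222;  -1136 + 222 = -914;  -3107 + 914 = -2193;  -5563 + 2193 = -3370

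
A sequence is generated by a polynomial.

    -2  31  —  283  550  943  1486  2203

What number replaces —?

118

Using the last 5 terms:
First differences: 267  393  543  717
Second differences: 126  150  174
Third differences: 24  24
Constant third difference = 24.
Extend backward: 126 − 24 = 102;  267 − 102 = 165;  283 − 165 = 118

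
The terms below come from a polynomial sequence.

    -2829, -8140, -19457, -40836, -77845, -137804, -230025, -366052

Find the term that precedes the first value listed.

-5311  -11317  -21379  -37009  -59959  -92221  -136027
-6006  -10062  -15630  -22950  -32262  -43806
-4056  -5568  -7320  -9312  -11544
-1512  -1752  -1992  -2232
-240  -240  -240
The fifth differences are constant at -240.
Work back: -1512 + 240 = -1272;  -4056 + 1272 = -2784;  -6006 + 2784 = -3222;  -5311 + 3222 = -2089;  -2829 + 2089 = -740

-740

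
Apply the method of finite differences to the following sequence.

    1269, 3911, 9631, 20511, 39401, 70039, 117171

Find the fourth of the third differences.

4746

First differences: 2642, 5720, 10880, 18890, 30638, 47132
Second differences: 3078, 5160, 8010, 11748, 16494
Third differences: 2082, 2850, 3738, 4746
Fourth differences: 768, 888, 1008
Fifth differences: 120, 120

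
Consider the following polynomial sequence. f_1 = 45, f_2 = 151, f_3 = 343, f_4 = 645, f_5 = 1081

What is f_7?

2451

Δ: 106 , 192 , 302 , 436
Δ²: 86 , 110 , 134
Δ³: 24 , 24
The third differences are constant (24).
134 + 24 = 158;  436 + 158 = 594;  1081 + 594 = 1675
158 + 24 = 182;  594 + 182 = 776;  1675 + 776 = 2451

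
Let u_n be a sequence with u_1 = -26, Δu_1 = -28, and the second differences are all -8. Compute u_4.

-134

Build the table forward from the leading diagonal:
D2: -8  -8  -8  -8
D1: -28  -36  -44  -52
u: -26  -54  -90  -134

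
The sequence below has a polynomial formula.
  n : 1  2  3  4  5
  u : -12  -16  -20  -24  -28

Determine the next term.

-32

First differences: -4, -4, -4, -4
Constant first difference = -4, so extend:
-28 − 4 = -32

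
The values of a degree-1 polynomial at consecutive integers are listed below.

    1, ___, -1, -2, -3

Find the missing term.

Using the last 3 terms:
Δ: -1  -1
Constant first difference = -1.
Extend backward: -1 + 1 = 0

0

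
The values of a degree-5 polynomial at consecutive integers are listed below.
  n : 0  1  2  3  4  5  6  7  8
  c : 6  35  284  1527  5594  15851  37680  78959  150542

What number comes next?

First differences: 29  249  1243  4067  10257  21829  41279  71583
Second differences: 220  994  2824  6190  11572  19450  30304
Third differences: 774  1830  3366  5382  7878  10854
Fourth differences: 1056  1536  2016  2496  2976
Fifth differences: 480  480  480  480
Fifth differences constant at 480.
2976 + 480 = 3456;  10854 + 3456 = 14310;  30304 + 14310 = 44614;  71583 + 44614 = 116197;  150542 + 116197 = 266739

266739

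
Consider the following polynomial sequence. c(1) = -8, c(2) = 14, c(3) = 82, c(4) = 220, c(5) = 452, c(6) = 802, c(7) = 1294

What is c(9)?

Δ: 22, 68, 138, 232, 350, 492
Δ²: 46, 70, 94, 118, 142
Δ³: 24, 24, 24, 24
The third differences are constant (24).
142 + 24 = 166;  492 + 166 = 658;  1294 + 658 = 1952
166 + 24 = 190;  658 + 190 = 848;  1952 + 848 = 2800

2800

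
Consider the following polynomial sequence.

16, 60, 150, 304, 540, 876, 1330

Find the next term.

1920

44  90  154  236  336  454
46  64  82  100  118
18  18  18  18
Third differences constant at 18.
118 + 18 = 136;  454 + 136 = 590;  1330 + 590 = 1920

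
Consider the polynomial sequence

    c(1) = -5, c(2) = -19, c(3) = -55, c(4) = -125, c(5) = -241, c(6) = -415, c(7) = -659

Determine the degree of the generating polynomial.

3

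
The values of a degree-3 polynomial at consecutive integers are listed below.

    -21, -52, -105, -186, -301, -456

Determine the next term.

First differences: -31, -53, -81, -115, -155
Second differences: -22, -28, -34, -40
Third differences: -6, -6, -6
Constant third difference = -6, so extend:
-40 − 6 = -46;  -155 − 46 = -201;  -456 − 201 = -657

-657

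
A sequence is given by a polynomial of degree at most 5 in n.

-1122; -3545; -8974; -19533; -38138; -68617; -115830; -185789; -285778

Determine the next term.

D1: -2423 , -5429 , -10559 , -18605 , -30479 , -47213 , -69959 , -99989
D2: -3006 , -5130 , -8046 , -11874 , -16734 , -22746 , -30030
D3: -2124 , -2916 , -3828 , -4860 , -6012 , -7284
D4: -792 , -912 , -1032 , -1152 , -1272
D5: -120 , -120 , -120 , -120
Fifth differences constant at -120.
-1272 − 120 = -1392;  -7284 − 1392 = -8676;  -30030 − 8676 = -38706;  -99989 − 38706 = -138695;  -285778 − 138695 = -424473

-424473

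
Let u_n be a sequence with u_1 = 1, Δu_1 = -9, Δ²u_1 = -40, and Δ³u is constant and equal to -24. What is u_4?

-170

Build the table forward from the leading diagonal:
D3: -24, -24, -24, -24
D2: -40, -64, -88, -112
D1: -9, -49, -113, -201
u: 1, -8, -57, -170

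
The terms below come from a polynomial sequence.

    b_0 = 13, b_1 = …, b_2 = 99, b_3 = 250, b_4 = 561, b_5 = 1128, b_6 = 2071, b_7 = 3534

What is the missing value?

36

Using the last 6 terms:
D1: 151, 311, 567, 943, 1463
D2: 160, 256, 376, 520
D3: 96, 120, 144
D4: 24, 24
Constant fourth difference = 24.
Extend backward: 96 − 24 = 72;  160 − 72 = 88;  151 − 88 = 63;  99 − 63 = 36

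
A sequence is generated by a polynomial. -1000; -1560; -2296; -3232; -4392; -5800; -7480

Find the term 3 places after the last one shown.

-560  -736  -936  -1160  -1408  -1680
-176  -200  -224  -248  -272
-24  -24  -24  -24
Third differences constant at -24.
-272 − 24 = -296;  -1680 − 296 = -1976;  -7480 − 1976 = -9456
-296 − 24 = -320;  -1976 − 320 = -2296;  -9456 − 2296 = -11752
-320 − 24 = -344;  -2296 − 344 = -2640;  -11752 − 2640 = -14392

-14392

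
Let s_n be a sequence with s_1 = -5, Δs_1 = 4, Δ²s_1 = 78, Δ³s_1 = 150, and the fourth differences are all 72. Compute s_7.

5269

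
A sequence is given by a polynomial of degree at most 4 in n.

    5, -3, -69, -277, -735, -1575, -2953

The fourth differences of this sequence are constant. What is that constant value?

-24

Δ: -8, -66, -208, -458, -840, -1378
Δ²: -58, -142, -250, -382, -538
Δ³: -84, -108, -132, -156
Δ⁴: -24, -24, -24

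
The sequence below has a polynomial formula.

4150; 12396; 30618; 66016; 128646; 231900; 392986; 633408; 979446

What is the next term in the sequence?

8246, 18222, 35398, 62630, 103254, 161086, 240422, 346038
9976, 17176, 27232, 40624, 57832, 79336, 105616
7200, 10056, 13392, 17208, 21504, 26280
2856, 3336, 3816, 4296, 4776
480, 480, 480, 480
Fifth differences constant at 480.
4776 + 480 = 5256;  26280 + 5256 = 31536;  105616 + 31536 = 137152;  346038 + 137152 = 483190;  979446 + 483190 = 1462636

1462636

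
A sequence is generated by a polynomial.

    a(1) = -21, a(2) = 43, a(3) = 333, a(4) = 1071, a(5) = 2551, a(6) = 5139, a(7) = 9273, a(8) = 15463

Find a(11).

52549

64  290  738  1480  2588  4134  6190
226  448  742  1108  1546  2056
222  294  366  438  510
72  72  72  72
Constant fourth difference = 72, so extend:
510 + 72 = 582;  2056 + 582 = 2638;  6190 + 2638 = 8828;  15463 + 8828 = 24291
582 + 72 = 654;  2638 + 654 = 3292;  8828 + 3292 = 12120;  24291 + 12120 = 36411
654 + 72 = 726;  3292 + 726 = 4018;  12120 + 4018 = 16138;  36411 + 16138 = 52549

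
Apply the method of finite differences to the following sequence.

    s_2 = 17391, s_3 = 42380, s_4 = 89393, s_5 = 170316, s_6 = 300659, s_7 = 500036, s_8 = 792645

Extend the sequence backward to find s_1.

5684

Δ: 24989, 47013, 80923, 130343, 199377, 292609
Δ²: 22024, 33910, 49420, 69034, 93232
Δ³: 11886, 15510, 19614, 24198
Δ⁴: 3624, 4104, 4584
Δ⁵: 480, 480
The fifth differences are constant at 480.
Work back: 3624 − 480 = 3144;  11886 − 3144 = 8742;  22024 − 8742 = 13282;  24989 − 13282 = 11707;  17391 − 11707 = 5684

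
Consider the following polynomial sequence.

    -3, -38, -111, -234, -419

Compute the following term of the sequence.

-35, -73, -123, -185
-38, -50, -62
-12, -12
Constant third difference = -12, so extend:
-62 − 12 = -74;  -185 − 74 = -259;  -419 − 259 = -678

-678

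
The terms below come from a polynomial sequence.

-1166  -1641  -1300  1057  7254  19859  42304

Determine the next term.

79005

Δ: -475  341  2357  6197  12605  22445
Δ²: 816  2016  3840  6408  9840
Δ³: 1200  1824  2568  3432
Δ⁴: 624  744  864
Δ⁵: 120  120
Constant fifth difference = 120, so extend:
864 + 120 = 984;  3432 + 984 = 4416;  9840 + 4416 = 14256;  22445 + 14256 = 36701;  42304 + 36701 = 79005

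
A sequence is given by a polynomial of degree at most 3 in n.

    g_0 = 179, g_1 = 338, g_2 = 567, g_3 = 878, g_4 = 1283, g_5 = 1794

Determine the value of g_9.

5138

D1: 159, 229, 311, 405, 511
D2: 70, 82, 94, 106
D3: 12, 12, 12
Third differences constant at 12.
106 + 12 = 118;  511 + 118 = 629;  1794 + 629 = 2423
118 + 12 = 130;  629 + 130 = 759;  2423 + 759 = 3182
130 + 12 = 142;  759 + 142 = 901;  3182 + 901 = 4083
142 + 12 = 154;  901 + 154 = 1055;  4083 + 1055 = 5138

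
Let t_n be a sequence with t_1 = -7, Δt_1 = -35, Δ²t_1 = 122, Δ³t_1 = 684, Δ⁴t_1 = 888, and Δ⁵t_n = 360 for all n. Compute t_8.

64890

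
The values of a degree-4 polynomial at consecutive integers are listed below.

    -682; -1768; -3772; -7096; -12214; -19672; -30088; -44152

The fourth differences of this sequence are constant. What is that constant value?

-72

First differences: -1086, -2004, -3324, -5118, -7458, -10416, -14064
Second differences: -918, -1320, -1794, -2340, -2958, -3648
Third differences: -402, -474, -546, -618, -690
Fourth differences: -72, -72, -72, -72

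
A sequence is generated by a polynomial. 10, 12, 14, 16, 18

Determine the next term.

20

First differences: 2  2  2  2
Constant first difference = 2, so extend:
18 + 2 = 20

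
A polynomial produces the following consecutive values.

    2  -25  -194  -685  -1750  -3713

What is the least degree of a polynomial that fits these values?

First differences: -27, -169, -491, -1065, -1963
Second differences: -142, -322, -574, -898
Third differences: -180, -252, -324
Fourth differences: -72, -72
The fourth differences are constant, so the polynomial has degree 4.

4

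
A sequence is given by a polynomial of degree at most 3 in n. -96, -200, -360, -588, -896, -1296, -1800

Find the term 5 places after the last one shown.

Δ: -104, -160, -228, -308, -400, -504
Δ²: -56, -68, -80, -92, -104
Δ³: -12, -12, -12, -12
Third differences constant at -12.
-104 − 12 = -116;  -504 − 116 = -620;  -1800 − 620 = -2420
-116 − 12 = -128;  -620 − 128 = -748;  -2420 − 748 = -3168
-128 − 12 = -140;  -748 − 140 = -888;  -3168 − 888 = -4056
-140 − 12 = -152;  -888 − 152 = -1040;  -4056 − 1040 = -5096
-152 − 12 = -164;  -1040 − 164 = -1204;  -5096 − 1204 = -6300

-6300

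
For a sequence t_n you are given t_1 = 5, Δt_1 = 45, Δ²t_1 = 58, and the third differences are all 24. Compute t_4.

Build the table forward from the leading diagonal:
D3: 24  24  24  24
D2: 58  82  106  130
D1: 45  103  185  291
t: 5  50  153  338

338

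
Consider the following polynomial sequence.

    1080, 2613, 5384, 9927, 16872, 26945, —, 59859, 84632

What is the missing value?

40968

Using the first 6 terms:
First differences: 1533  2771  4543  6945  10073
Second differences: 1238  1772  2402  3128
Third differences: 534  630  726
Fourth differences: 96  96
Constant fourth difference = 96.
Extend forward: 726 + 96 = 822;  3128 + 822 = 3950;  10073 + 3950 = 14023;  26945 + 14023 = 40968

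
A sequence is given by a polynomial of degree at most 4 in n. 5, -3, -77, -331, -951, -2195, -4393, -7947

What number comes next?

-13331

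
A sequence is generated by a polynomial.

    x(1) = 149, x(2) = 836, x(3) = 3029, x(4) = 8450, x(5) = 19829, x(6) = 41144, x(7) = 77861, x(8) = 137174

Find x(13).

1175669

First differences: 687, 2193, 5421, 11379, 21315, 36717, 59313
Second differences: 1506, 3228, 5958, 9936, 15402, 22596
Third differences: 1722, 2730, 3978, 5466, 7194
Fourth differences: 1008, 1248, 1488, 1728
Fifth differences: 240, 240, 240
Fifth differences constant at 240.
1728 + 240 = 1968;  7194 + 1968 = 9162;  22596 + 9162 = 31758;  59313 + 31758 = 91071;  137174 + 91071 = 228245
1968 + 240 = 2208;  9162 + 2208 = 11370;  31758 + 11370 = 43128;  91071 + 43128 = 134199;  228245 + 134199 = 362444
2208 + 240 = 2448;  11370 + 2448 = 13818;  43128 + 13818 = 56946;  134199 + 56946 = 191145;  362444 + 191145 = 553589
2448 + 240 = 2688;  13818 + 2688 = 16506;  56946 + 16506 = 73452;  191145 + 73452 = 264597;  553589 + 264597 = 818186
2688 + 240 = 2928;  16506 + 2928 = 19434;  73452 + 19434 = 92886;  264597 + 92886 = 357483;  818186 + 357483 = 1175669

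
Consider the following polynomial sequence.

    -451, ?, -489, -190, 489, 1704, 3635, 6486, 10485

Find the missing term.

-540

Using the last 7 terms:
Δ: 299  679  1215  1931  2851  3999
Δ²: 380  536  716  920  1148
Δ³: 156  180  204  228
Δ⁴: 24  24  24
Constant fourth difference = 24.
Extend backward: 156 − 24 = 132;  380 − 132 = 248;  299 − 248 = 51;  -489 − 51 = -540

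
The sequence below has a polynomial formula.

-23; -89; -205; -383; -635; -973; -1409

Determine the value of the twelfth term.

First differences: -66  -116  -178  -252  -338  -436
Second differences: -50  -62  -74  -86  -98
Third differences: -12  -12  -12  -12
The third differences are constant (-12).
-98 − 12 = -110;  -436 − 110 = -546;  -1409 − 546 = -1955
-110 − 12 = -122;  -546 − 122 = -668;  -1955 − 668 = -2623
-122 − 12 = -134;  -668 − 134 = -802;  -2623 − 802 = -3425
-134 − 12 = -146;  -802 − 146 = -948;  -3425 − 948 = -4373
-146 − 12 = -158;  -948 − 158 = -1106;  -4373 − 1106 = -5479

-5479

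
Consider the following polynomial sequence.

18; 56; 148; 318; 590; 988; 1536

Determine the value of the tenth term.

D1: 38  92  170  272  398  548
D2: 54  78  102  126  150
D3: 24  24  24  24
Constant third difference = 24, so extend:
150 + 24 = 174;  548 + 174 = 722;  1536 + 722 = 2258
174 + 24 = 198;  722 + 198 = 920;  2258 + 920 = 3178
198 + 24 = 222;  920 + 222 = 1142;  3178 + 1142 = 4320

4320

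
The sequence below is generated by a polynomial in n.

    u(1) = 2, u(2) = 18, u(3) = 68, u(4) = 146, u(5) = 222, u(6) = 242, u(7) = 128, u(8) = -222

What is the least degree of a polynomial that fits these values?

4

16, 50, 78, 76, 20, -114, -350
34, 28, -2, -56, -134, -236
-6, -30, -54, -78, -102
-24, -24, -24, -24
The fourth differences are constant, so the polynomial has degree 4.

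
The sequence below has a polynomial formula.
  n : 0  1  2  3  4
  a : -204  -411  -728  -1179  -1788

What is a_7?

-4803

Δ: -207, -317, -451, -609
Δ²: -110, -134, -158
Δ³: -24, -24
The third differences are constant (-24).
-158 − 24 = -182;  -609 − 182 = -791;  -1788 − 791 = -2579
-182 − 24 = -206;  -791 − 206 = -997;  -2579 − 997 = -3576
-206 − 24 = -230;  -997 − 230 = -1227;  -3576 − 1227 = -4803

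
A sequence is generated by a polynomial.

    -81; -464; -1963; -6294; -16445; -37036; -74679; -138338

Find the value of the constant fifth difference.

-360

First differences: -383, -1499, -4331, -10151, -20591, -37643, -63659
Second differences: -1116, -2832, -5820, -10440, -17052, -26016
Third differences: -1716, -2988, -4620, -6612, -8964
Fourth differences: -1272, -1632, -1992, -2352
Fifth differences: -360, -360, -360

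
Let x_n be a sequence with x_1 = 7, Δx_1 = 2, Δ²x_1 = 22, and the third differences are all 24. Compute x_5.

243

Build the table forward from the leading diagonal:
Third differences: 24, 24, 24, 24, 24
Second differences: 22, 46, 70, 94, 118
First differences: 2, 24, 70, 140, 234
x: 7, 9, 33, 103, 243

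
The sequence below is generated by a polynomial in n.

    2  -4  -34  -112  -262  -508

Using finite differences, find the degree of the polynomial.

3

-6, -30, -78, -150, -246
-24, -48, -72, -96
-24, -24, -24
The third differences are constant, so the polynomial has degree 3.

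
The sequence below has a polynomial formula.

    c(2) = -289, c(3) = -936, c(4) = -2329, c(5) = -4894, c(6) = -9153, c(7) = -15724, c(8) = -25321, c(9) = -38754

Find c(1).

-58

First differences: -647, -1393, -2565, -4259, -6571, -9597, -13433
Second differences: -746, -1172, -1694, -2312, -3026, -3836
Third differences: -426, -522, -618, -714, -810
Fourth differences: -96, -96, -96, -96
The fourth differences are constant at -96.
Work back: -426 + 96 = -330;  -746 + 330 = -416;  -647 + 416 = -231;  -289 + 231 = -58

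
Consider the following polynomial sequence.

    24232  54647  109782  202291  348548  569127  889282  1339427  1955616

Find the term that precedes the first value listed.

9123

Δ: 30415, 55135, 92509, 146257, 220579, 320155, 450145, 616189
Δ²: 24720, 37374, 53748, 74322, 99576, 129990, 166044
Δ³: 12654, 16374, 20574, 25254, 30414, 36054
Δ⁴: 3720, 4200, 4680, 5160, 5640
Δ⁵: 480, 480, 480, 480
The fifth differences are constant at 480.
Work back: 3720 − 480 = 3240;  12654 − 3240 = 9414;  24720 − 9414 = 15306;  30415 − 15306 = 15109;  24232 − 15109 = 9123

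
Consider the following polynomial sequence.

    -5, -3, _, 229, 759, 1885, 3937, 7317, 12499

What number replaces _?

Using the last 6 terms:
First differences: 530  1126  2052  3380  5182
Second differences: 596  926  1328  1802
Third differences: 330  402  474
Fourth differences: 72  72
Constant fourth difference = 72.
Extend backward: 330 − 72 = 258;  596 − 258 = 338;  530 − 338 = 192;  229 − 192 = 37

37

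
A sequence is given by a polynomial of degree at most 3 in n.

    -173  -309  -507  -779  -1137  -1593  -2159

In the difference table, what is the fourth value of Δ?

-358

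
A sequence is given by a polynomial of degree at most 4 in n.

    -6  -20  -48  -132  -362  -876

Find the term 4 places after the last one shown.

Δ: -14, -28, -84, -230, -514
Δ²: -14, -56, -146, -284
Δ³: -42, -90, -138
Δ⁴: -48, -48
Fourth differences constant at -48.
-138 − 48 = -186;  -284 − 186 = -470;  -514 − 470 = -984;  -876 − 984 = -1860
-186 − 48 = -234;  -470 − 234 = -704;  -984 − 704 = -1688;  -1860 − 1688 = -3548
-234 − 48 = -282;  -704 − 282 = -986;  -1688 − 986 = -2674;  -3548 − 2674 = -6222
-282 − 48 = -330;  -986 − 330 = -1316;  -2674 − 1316 = -3990;  -6222 − 3990 = -10212

-10212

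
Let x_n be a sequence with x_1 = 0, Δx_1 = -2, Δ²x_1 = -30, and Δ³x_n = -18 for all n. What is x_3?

-34

Build the table forward from the leading diagonal:
Third differences: -18, -18, -18
Second differences: -30, -48, -66
First differences: -2, -32, -80
x: 0, -2, -34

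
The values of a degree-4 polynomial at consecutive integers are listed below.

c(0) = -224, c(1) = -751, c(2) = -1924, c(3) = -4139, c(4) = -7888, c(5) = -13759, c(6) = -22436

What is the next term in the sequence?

-34699

Δ: -527, -1173, -2215, -3749, -5871, -8677
Δ²: -646, -1042, -1534, -2122, -2806
Δ³: -396, -492, -588, -684
Δ⁴: -96, -96, -96
Constant fourth difference = -96, so extend:
-684 − 96 = -780;  -2806 − 780 = -3586;  -8677 − 3586 = -12263;  -22436 − 12263 = -34699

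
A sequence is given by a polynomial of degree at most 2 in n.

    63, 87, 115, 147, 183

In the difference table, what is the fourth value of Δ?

First differences: 24, 28, 32, 36
Second differences: 4, 4, 4

36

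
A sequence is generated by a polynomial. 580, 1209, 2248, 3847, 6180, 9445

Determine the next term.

First differences: 629, 1039, 1599, 2333, 3265
Second differences: 410, 560, 734, 932
Third differences: 150, 174, 198
Fourth differences: 24, 24
Constant fourth difference = 24, so extend:
198 + 24 = 222;  932 + 222 = 1154;  3265 + 1154 = 4419;  9445 + 4419 = 13864

13864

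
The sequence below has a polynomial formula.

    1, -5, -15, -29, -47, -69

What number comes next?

-95

D1: -6  -10  -14  -18  -22
D2: -4  -4  -4  -4
Second differences constant at -4.
-22 − 4 = -26;  -69 − 26 = -95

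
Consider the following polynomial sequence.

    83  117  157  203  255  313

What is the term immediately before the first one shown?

55

D1: 34  40  46  52  58
D2: 6  6  6  6
The second differences are constant at 6.
Work back: 34 − 6 = 28;  83 − 28 = 55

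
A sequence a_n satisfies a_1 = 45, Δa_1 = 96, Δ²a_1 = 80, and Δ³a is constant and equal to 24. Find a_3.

317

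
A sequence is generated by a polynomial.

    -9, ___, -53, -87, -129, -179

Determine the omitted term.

-27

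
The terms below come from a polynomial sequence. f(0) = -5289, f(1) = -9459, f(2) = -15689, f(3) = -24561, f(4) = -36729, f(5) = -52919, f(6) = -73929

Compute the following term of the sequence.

First differences: -4170, -6230, -8872, -12168, -16190, -21010
Second differences: -2060, -2642, -3296, -4022, -4820
Third differences: -582, -654, -726, -798
Fourth differences: -72, -72, -72
The fourth differences are constant (-72).
-798 − 72 = -870;  -4820 − 870 = -5690;  -21010 − 5690 = -26700;  -73929 − 26700 = -100629

-100629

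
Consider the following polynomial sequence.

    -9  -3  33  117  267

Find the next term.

501

6, 36, 84, 150
30, 48, 66
18, 18
Third differences constant at 18.
66 + 18 = 84;  150 + 84 = 234;  267 + 234 = 501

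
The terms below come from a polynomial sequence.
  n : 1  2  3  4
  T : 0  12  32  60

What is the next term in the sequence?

First differences: 12 , 20 , 28
Second differences: 8 , 8
The second differences are constant (8).
28 + 8 = 36;  60 + 36 = 96

96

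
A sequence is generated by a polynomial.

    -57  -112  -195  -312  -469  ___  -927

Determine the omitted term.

Using the first 5 terms:
D1: -55, -83, -117, -157
D2: -28, -34, -40
D3: -6, -6
Constant third difference = -6.
Extend forward: -40 − 6 = -46;  -157 − 46 = -203;  -469 − 203 = -672

-672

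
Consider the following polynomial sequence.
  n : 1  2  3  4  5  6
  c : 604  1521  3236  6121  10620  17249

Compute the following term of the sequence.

26596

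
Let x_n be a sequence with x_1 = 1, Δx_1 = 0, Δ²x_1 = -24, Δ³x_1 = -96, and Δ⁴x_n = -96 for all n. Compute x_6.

Build the table forward from the leading diagonal:
D4: -96, -96, -96, -96, -96, -96
D3: -96, -192, -288, -384, -480, -576
D2: -24, -120, -312, -600, -984, -1464
D1: 0, -24, -144, -456, -1056, -2040
x: 1, 1, -23, -167, -623, -1679

-1679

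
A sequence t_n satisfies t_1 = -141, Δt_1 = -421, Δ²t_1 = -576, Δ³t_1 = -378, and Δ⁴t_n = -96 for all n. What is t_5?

-6889

Build the table forward from the leading diagonal:
Δ⁴: -96, -96, -96, -96, -96
Δ³: -378, -474, -570, -666, -762
Δ²: -576, -954, -1428, -1998, -2664
Δ: -421, -997, -1951, -3379, -5377
t: -141, -562, -1559, -3510, -6889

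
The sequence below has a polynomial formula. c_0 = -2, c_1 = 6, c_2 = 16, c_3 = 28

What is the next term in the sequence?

8 , 10 , 12
2 , 2
Second differences constant at 2.
12 + 2 = 14;  28 + 14 = 42

42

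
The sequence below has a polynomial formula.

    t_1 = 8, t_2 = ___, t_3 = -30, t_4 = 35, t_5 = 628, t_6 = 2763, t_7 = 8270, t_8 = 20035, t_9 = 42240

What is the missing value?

-5

Using the last 7 terms:
Δ: 65  593  2135  5507  11765  22205
Δ²: 528  1542  3372  6258  10440
Δ³: 1014  1830  2886  4182
Δ⁴: 816  1056  1296
Δ⁵: 240  240
Constant fifth difference = 240.
Extend backward: 816 − 240 = 576;  1014 − 576 = 438;  528 − 438 = 90;  65 − 90 = -25;  -30 + 25 = -5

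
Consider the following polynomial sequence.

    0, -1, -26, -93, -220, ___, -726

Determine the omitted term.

Using the first 5 terms:
Δ: -1, -25, -67, -127
Δ²: -24, -42, -60
Δ³: -18, -18
Constant third difference = -18.
Extend forward: -60 − 18 = -78;  -127 − 78 = -205;  -220 − 205 = -425

-425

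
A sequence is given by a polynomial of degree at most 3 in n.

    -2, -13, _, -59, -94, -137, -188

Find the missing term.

Using the last 4 terms:
-35  -43  -51
-8  -8
Constant second difference = -8.
Extend backward: -35 + 8 = -27;  -59 + 27 = -32

-32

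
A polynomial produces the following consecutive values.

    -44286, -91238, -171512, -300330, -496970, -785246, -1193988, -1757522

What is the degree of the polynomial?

5

-46952, -80274, -128818, -196640, -288276, -408742, -563534
-33322, -48544, -67822, -91636, -120466, -154792
-15222, -19278, -23814, -28830, -34326
-4056, -4536, -5016, -5496
-480, -480, -480
The fifth differences are constant, so the polynomial has degree 5.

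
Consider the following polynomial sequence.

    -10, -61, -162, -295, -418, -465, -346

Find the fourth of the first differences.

D1: -51, -101, -133, -123, -47, 119
D2: -50, -32, 10, 76, 166
D3: 18, 42, 66, 90
D4: 24, 24, 24

-123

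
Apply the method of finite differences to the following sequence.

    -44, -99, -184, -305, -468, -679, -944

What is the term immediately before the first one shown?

First differences: -55, -85, -121, -163, -211, -265
Second differences: -30, -36, -42, -48, -54
Third differences: -6, -6, -6, -6
The third differences are constant at -6.
Work back: -30 + 6 = -24;  -55 + 24 = -31;  -44 + 31 = -13

-13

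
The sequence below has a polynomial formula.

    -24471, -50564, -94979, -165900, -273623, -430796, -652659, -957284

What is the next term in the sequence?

Δ: -26093 , -44415 , -70921 , -107723 , -157173 , -221863 , -304625
Δ²: -18322 , -26506 , -36802 , -49450 , -64690 , -82762
Δ³: -8184 , -10296 , -12648 , -15240 , -18072
Δ⁴: -2112 , -2352 , -2592 , -2832
Δ⁵: -240 , -240 , -240
Fifth differences constant at -240.
-2832 − 240 = -3072;  -18072 − 3072 = -21144;  -82762 − 21144 = -103906;  -304625 − 103906 = -408531;  -957284 − 408531 = -1365815

-1365815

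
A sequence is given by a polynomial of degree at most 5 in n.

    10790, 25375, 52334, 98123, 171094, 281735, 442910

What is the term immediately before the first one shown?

3779

First differences: 14585, 26959, 45789, 72971, 110641, 161175
Second differences: 12374, 18830, 27182, 37670, 50534
Third differences: 6456, 8352, 10488, 12864
Fourth differences: 1896, 2136, 2376
Fifth differences: 240, 240
The fifth differences are constant at 240.
Work back: 1896 − 240 = 1656;  6456 − 1656 = 4800;  12374 − 4800 = 7574;  14585 − 7574 = 7011;  10790 − 7011 = 3779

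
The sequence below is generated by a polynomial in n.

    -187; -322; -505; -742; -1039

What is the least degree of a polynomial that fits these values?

3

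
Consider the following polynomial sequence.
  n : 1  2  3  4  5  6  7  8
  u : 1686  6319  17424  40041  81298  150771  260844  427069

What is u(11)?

1473256

4633, 11105, 22617, 41257, 69473, 110073, 166225
6472, 11512, 18640, 28216, 40600, 56152
5040, 7128, 9576, 12384, 15552
2088, 2448, 2808, 3168
360, 360, 360
Fifth differences constant at 360.
3168 + 360 = 3528;  15552 + 3528 = 19080;  56152 + 19080 = 75232;  166225 + 75232 = 241457;  427069 + 241457 = 668526
3528 + 360 = 3888;  19080 + 3888 = 22968;  75232 + 22968 = 98200;  241457 + 98200 = 339657;  668526 + 339657 = 1008183
3888 + 360 = 4248;  22968 + 4248 = 27216;  98200 + 27216 = 125416;  339657 + 125416 = 465073;  1008183 + 465073 = 1473256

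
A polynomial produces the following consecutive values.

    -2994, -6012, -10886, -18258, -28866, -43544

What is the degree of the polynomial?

First differences: -3018, -4874, -7372, -10608, -14678
Second differences: -1856, -2498, -3236, -4070
Third differences: -642, -738, -834
Fourth differences: -96, -96
The fourth differences are constant, so the polynomial has degree 4.

4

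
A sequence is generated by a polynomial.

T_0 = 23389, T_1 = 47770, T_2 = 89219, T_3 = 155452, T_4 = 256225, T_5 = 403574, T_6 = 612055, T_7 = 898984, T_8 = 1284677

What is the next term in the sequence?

1792690

D1: 24381, 41449, 66233, 100773, 147349, 208481, 286929, 385693
D2: 17068, 24784, 34540, 46576, 61132, 78448, 98764
D3: 7716, 9756, 12036, 14556, 17316, 20316
D4: 2040, 2280, 2520, 2760, 3000
D5: 240, 240, 240, 240
Fifth differences constant at 240.
3000 + 240 = 3240;  20316 + 3240 = 23556;  98764 + 23556 = 122320;  385693 + 122320 = 508013;  1284677 + 508013 = 1792690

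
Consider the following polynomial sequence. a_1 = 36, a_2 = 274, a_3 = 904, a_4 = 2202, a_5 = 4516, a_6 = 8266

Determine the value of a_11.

68296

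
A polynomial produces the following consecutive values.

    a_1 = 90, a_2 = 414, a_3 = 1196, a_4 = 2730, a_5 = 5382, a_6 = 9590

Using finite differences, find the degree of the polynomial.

First differences: 324, 782, 1534, 2652, 4208
Second differences: 458, 752, 1118, 1556
Third differences: 294, 366, 438
Fourth differences: 72, 72
The fourth differences are constant, so the polynomial has degree 4.

4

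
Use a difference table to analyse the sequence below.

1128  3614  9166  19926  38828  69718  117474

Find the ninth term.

288976

Δ: 2486, 5552, 10760, 18902, 30890, 47756
Δ²: 3066, 5208, 8142, 11988, 16866
Δ³: 2142, 2934, 3846, 4878
Δ⁴: 792, 912, 1032
Δ⁵: 120, 120
The fifth differences are constant (120).
1032 + 120 = 1152;  4878 + 1152 = 6030;  16866 + 6030 = 22896;  47756 + 22896 = 70652;  117474 + 70652 = 188126
1152 + 120 = 1272;  6030 + 1272 = 7302;  22896 + 7302 = 30198;  70652 + 30198 = 100850;  188126 + 100850 = 288976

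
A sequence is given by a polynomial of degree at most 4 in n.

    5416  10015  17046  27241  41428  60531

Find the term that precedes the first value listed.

2613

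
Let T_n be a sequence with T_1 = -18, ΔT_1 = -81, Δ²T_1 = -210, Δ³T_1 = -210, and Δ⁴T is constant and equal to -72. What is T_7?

-8934

Build the table forward from the leading diagonal:
Δ⁴: -72, -72, -72, -72, -72, -72, -72
Δ³: -210, -282, -354, -426, -498, -570, -642
Δ²: -210, -420, -702, -1056, -1482, -1980, -2550
Δ: -81, -291, -711, -1413, -2469, -3951, -5931
T: -18, -99, -390, -1101, -2514, -4983, -8934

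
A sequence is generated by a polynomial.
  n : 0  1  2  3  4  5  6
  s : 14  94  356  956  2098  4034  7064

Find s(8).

17846

First differences: 80, 262, 600, 1142, 1936, 3030
Second differences: 182, 338, 542, 794, 1094
Third differences: 156, 204, 252, 300
Fourth differences: 48, 48, 48
Constant fourth difference = 48, so extend:
300 + 48 = 348;  1094 + 348 = 1442;  3030 + 1442 = 4472;  7064 + 4472 = 11536
348 + 48 = 396;  1442 + 396 = 1838;  4472 + 1838 = 6310;  11536 + 6310 = 17846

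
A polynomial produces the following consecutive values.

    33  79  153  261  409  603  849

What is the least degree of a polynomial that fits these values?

First differences: 46, 74, 108, 148, 194, 246
Second differences: 28, 34, 40, 46, 52
Third differences: 6, 6, 6, 6
The third differences are constant, so the polynomial has degree 3.

3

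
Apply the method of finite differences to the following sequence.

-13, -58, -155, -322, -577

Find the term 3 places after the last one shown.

-2050

First differences: -45, -97, -167, -255
Second differences: -52, -70, -88
Third differences: -18, -18
Constant third difference = -18, so extend:
-88 − 18 = -106;  -255 − 106 = -361;  -577 − 361 = -938
-106 − 18 = -124;  -361 − 124 = -485;  -938 − 485 = -1423
-124 − 18 = -142;  -485 − 142 = -627;  -1423 − 627 = -2050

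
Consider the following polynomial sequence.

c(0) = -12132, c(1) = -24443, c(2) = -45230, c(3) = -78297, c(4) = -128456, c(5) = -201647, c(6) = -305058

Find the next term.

-447245

-12311, -20787, -33067, -50159, -73191, -103411
-8476, -12280, -17092, -23032, -30220
-3804, -4812, -5940, -7188
-1008, -1128, -1248
-120, -120
The fifth differences are constant (-120).
-1248 − 120 = -1368;  -7188 − 1368 = -8556;  -30220 − 8556 = -38776;  -103411 − 38776 = -142187;  -305058 − 142187 = -447245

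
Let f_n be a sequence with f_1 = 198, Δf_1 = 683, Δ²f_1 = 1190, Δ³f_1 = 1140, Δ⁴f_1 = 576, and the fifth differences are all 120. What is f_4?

6957

Build the table forward from the leading diagonal:
Fifth differences: 120, 120, 120, 120
Fourth differences: 576, 696, 816, 936
Third differences: 1140, 1716, 2412, 3228
Second differences: 1190, 2330, 4046, 6458
First differences: 683, 1873, 4203, 8249
f: 198, 881, 2754, 6957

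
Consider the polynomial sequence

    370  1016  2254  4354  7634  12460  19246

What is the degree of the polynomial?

First differences: 646, 1238, 2100, 3280, 4826, 6786
Second differences: 592, 862, 1180, 1546, 1960
Third differences: 270, 318, 366, 414
Fourth differences: 48, 48, 48
The fourth differences are constant, so the polynomial has degree 4.

4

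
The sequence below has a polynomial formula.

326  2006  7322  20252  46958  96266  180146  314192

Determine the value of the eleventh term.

1237706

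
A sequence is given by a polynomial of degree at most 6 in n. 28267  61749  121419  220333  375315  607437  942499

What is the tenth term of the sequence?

2904325

D1: 33482, 59670, 98914, 154982, 232122, 335062
D2: 26188, 39244, 56068, 77140, 102940
D3: 13056, 16824, 21072, 25800
D4: 3768, 4248, 4728
D5: 480, 480
Fifth differences constant at 480.
4728 + 480 = 5208;  25800 + 5208 = 31008;  102940 + 31008 = 133948;  335062 + 133948 = 469010;  942499 + 469010 = 1411509
5208 + 480 = 5688;  31008 + 5688 = 36696;  133948 + 36696 = 170644;  469010 + 170644 = 639654;  1411509 + 639654 = 2051163
5688 + 480 = 6168;  36696 + 6168 = 42864;  170644 + 42864 = 213508;  639654 + 213508 = 853162;  2051163 + 853162 = 2904325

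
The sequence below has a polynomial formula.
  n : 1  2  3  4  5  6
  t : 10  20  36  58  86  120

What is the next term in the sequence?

First differences: 10, 16, 22, 28, 34
Second differences: 6, 6, 6, 6
Second differences constant at 6.
34 + 6 = 40;  120 + 40 = 160

160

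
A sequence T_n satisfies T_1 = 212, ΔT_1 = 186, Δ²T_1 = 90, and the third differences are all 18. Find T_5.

1568

Build the table forward from the leading diagonal:
Third differences: 18  18  18  18  18
Second differences: 90  108  126  144  162
First differences: 186  276  384  510  654
T: 212  398  674  1058  1568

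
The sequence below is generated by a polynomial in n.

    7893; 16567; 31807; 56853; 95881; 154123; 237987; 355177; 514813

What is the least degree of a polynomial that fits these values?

5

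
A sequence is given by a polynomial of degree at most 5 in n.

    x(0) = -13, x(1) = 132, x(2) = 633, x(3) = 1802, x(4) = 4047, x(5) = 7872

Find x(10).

75057

First differences: 145, 501, 1169, 2245, 3825
Second differences: 356, 668, 1076, 1580
Third differences: 312, 408, 504
Fourth differences: 96, 96
Constant fourth difference = 96, so extend:
504 + 96 = 600;  1580 + 600 = 2180;  3825 + 2180 = 6005;  7872 + 6005 = 13877
600 + 96 = 696;  2180 + 696 = 2876;  6005 + 2876 = 8881;  13877 + 8881 = 22758
696 + 96 = 792;  2876 + 792 = 3668;  8881 + 3668 = 12549;  22758 + 12549 = 35307
792 + 96 = 888;  3668 + 888 = 4556;  12549 + 4556 = 17105;  35307 + 17105 = 52412
888 + 96 = 984;  4556 + 984 = 5540;  17105 + 5540 = 22645;  52412 + 22645 = 75057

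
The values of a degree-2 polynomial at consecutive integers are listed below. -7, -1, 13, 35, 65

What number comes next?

103

First differences: 6, 14, 22, 30
Second differences: 8, 8, 8
Constant second difference = 8, so extend:
30 + 8 = 38;  65 + 38 = 103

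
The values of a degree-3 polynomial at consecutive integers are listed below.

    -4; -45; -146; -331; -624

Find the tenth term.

-4549

-41  -101  -185  -293
-60  -84  -108
-24  -24
The third differences are constant (-24).
-108 − 24 = -132;  -293 − 132 = -425;  -624 − 425 = -1049
-132 − 24 = -156;  -425 − 156 = -581;  -1049 − 581 = -1630
-156 − 24 = -180;  -581 − 180 = -761;  -1630 − 761 = -2391
-180 − 24 = -204;  -761 − 204 = -965;  -2391 − 965 = -3356
-204 − 24 = -228;  -965 − 228 = -1193;  -3356 − 1193 = -4549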